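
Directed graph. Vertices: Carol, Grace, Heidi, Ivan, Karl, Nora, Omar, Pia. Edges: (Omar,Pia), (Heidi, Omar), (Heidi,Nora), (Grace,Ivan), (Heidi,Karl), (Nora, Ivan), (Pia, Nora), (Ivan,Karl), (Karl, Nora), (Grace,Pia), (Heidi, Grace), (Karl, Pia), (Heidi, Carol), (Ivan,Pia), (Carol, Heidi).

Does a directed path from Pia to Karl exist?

Explore from Pia.
Distance 1: reach Nora.
Distance 2: reach Ivan.
Distance 3: reach Karl.
Found Karl.

Yes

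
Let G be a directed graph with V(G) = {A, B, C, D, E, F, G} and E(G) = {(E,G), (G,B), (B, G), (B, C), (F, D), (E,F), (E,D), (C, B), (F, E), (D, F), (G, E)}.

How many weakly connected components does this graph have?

From A: component {A}.
From B: component {B, C, D, E, F, G}.
That's 2 components.

2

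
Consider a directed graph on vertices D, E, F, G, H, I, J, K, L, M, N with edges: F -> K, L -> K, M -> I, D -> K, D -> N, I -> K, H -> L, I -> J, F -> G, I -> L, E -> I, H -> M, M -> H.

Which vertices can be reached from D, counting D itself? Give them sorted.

Start at D.
Its neighbours: K, N.
Nothing further is reachable.

D, K, N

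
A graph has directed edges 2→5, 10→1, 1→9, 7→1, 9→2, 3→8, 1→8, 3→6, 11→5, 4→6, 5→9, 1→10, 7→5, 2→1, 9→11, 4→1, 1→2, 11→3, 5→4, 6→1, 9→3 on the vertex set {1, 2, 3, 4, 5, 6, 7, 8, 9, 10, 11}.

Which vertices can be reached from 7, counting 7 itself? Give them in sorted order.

Start at 7.
Its neighbours: 1, 5.
Then their neighbours: 2, 4, 8, 9, 10.
Then next layer: 3, 6, 11.
Every vertex is now reached.

1, 2, 3, 4, 5, 6, 7, 8, 9, 10, 11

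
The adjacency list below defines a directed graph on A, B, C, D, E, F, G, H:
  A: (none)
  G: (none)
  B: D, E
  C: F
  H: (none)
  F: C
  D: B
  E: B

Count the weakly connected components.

From A: component {A}.
From B: component {B, D, E}.
From C: component {C, F}.
From G: component {G}.
From H: component {H}.
That's 5 components.

5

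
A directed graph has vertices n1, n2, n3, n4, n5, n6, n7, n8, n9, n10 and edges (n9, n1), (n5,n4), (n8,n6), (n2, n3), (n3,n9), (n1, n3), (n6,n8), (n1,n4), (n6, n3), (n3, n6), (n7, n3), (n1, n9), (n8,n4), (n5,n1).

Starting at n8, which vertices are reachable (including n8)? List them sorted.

Start at n8.
Its neighbours: n4, n6.
Then their neighbours: n3.
Then next layer: n9.
Then next layer: n1.
Nothing further is reachable.

n1, n3, n4, n6, n8, n9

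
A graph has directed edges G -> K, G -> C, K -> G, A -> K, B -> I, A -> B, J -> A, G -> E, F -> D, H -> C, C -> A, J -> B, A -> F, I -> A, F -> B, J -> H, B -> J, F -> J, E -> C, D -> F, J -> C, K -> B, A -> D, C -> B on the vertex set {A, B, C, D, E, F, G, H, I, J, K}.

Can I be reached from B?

Explore from B.
Distance 1: reach I, J.
Found I.

Yes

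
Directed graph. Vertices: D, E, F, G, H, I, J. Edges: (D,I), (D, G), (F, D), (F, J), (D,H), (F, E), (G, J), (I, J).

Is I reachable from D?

Yes

Explore from D.
Distance 1: reach G, H, I.
Found I.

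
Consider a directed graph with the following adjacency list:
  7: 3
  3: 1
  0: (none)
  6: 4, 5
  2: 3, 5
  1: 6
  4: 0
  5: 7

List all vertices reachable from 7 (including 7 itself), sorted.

Start at 7.
Its neighbours: 3.
Then their neighbours: 1.
Then next layer: 6.
Then next layer: 4, 5.
Then next layer: 0.
Nothing further is reachable.

0, 1, 3, 4, 5, 6, 7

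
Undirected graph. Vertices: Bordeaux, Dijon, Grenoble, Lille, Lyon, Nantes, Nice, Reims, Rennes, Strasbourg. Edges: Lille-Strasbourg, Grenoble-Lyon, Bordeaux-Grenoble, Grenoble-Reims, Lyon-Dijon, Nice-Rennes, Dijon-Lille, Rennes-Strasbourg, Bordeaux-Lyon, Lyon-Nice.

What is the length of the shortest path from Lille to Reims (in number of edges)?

4

Distance 0: Lille.
Distance 1: Dijon, Strasbourg.
Distance 2: Lyon, Rennes.
Distance 3: Bordeaux, Grenoble, Nice.
Distance 4: Reims — contains Reims.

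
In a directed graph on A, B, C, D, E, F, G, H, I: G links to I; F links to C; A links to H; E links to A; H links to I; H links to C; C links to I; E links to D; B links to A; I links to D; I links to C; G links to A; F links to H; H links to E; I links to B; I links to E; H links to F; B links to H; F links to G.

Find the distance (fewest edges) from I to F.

3

Distance 0: I.
Distance 1: B, C, D, E.
Distance 2: A, H.
Distance 3: F — contains F.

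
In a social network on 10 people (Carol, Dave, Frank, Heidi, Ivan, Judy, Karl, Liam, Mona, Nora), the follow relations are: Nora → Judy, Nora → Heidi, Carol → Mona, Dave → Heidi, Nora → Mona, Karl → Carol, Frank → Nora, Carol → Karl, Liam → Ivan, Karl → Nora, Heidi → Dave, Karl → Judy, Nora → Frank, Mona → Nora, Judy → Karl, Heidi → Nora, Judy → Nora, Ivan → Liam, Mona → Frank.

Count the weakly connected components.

From Carol: component {Carol, Dave, Frank, Heidi, Judy, Karl, Mona, Nora}.
From Ivan: component {Ivan, Liam}.
That's 2 components.

2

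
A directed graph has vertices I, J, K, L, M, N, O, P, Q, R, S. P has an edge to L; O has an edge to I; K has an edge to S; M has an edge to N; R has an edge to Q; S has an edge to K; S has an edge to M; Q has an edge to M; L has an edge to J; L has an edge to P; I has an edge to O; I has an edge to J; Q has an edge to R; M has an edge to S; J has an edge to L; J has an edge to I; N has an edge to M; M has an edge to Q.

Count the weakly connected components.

2

From I: component {I, J, L, O, P}.
From K: component {K, M, N, Q, R, S}.
That's 2 components.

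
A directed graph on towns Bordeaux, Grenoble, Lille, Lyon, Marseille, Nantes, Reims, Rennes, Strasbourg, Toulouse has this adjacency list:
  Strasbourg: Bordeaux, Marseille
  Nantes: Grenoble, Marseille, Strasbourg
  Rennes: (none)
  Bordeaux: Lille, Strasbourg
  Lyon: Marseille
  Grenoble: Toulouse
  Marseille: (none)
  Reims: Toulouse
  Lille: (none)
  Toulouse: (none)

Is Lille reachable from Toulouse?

Toulouse has no outgoing edges, so nothing is reachable from it.

No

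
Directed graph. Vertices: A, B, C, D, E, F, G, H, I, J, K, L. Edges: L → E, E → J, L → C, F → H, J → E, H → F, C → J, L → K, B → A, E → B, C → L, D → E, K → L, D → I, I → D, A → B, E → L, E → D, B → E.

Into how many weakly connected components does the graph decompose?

From A: component {A, B, C, D, E, I, J, K, L}.
From F: component {F, H}.
From G: component {G}.
That's 3 components.

3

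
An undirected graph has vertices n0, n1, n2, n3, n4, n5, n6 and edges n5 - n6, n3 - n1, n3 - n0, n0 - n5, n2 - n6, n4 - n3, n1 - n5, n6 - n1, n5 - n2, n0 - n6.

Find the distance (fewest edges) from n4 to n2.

Distance 0: n4.
Distance 1: n3.
Distance 2: n0, n1.
Distance 3: n5, n6.
Distance 4: n2 — contains n2.

4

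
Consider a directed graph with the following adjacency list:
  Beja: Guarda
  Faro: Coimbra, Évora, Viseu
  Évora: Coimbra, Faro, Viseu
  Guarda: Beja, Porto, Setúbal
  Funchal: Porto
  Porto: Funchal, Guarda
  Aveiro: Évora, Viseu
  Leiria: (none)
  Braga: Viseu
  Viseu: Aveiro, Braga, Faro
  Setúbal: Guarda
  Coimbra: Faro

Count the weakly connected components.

3

From Aveiro: component {Aveiro, Braga, Coimbra, Évora, Faro, Viseu}.
From Beja: component {Beja, Funchal, Guarda, Porto, Setúbal}.
From Leiria: component {Leiria}.
That's 3 components.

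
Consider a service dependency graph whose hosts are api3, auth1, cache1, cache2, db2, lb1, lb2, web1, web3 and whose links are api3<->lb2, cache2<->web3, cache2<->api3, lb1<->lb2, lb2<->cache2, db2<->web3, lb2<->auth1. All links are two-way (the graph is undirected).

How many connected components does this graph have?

From api3: component {api3, auth1, cache2, db2, lb1, lb2, web3}.
From cache1: component {cache1}.
From web1: component {web1}.
That's 3 components.

3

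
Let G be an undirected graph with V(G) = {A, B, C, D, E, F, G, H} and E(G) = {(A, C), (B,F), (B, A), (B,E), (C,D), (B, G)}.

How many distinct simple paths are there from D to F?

1

D–C–A–B–F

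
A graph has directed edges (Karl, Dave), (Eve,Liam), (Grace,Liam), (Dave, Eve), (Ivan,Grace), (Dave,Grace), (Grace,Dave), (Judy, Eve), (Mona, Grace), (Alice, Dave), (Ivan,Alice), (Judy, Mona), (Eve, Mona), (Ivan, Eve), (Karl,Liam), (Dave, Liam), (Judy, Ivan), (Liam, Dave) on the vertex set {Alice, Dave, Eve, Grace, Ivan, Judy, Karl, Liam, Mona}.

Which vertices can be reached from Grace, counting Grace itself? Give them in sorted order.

Dave, Eve, Grace, Liam, Mona

Start at Grace.
Its neighbours: Dave, Liam.
Then their neighbours: Eve.
Then next layer: Mona.
Nothing further is reachable.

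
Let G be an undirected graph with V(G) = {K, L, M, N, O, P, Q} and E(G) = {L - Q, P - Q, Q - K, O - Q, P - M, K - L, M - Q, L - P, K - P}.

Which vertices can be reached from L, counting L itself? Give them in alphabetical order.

K, L, M, O, P, Q

Start at L.
Its neighbours: K, P, Q.
Then their neighbours: M, O.
Nothing further is reachable.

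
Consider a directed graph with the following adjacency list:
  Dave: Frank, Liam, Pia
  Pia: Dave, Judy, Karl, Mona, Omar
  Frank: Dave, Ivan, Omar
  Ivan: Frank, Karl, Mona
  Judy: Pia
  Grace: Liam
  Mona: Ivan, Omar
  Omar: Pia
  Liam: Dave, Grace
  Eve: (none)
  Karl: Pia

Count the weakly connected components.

2

From Dave: component {Dave, Frank, Grace, Ivan, Judy, Karl, Liam, Mona, Omar, Pia}.
From Eve: component {Eve}.
That's 2 components.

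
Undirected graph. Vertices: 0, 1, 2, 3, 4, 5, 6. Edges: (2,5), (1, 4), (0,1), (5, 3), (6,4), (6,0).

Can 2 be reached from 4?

No

Explore from 4.
Distance 1: reach 1, 6.
Distance 2: reach 0.
The search is exhausted without reaching 2; it lies in a different component.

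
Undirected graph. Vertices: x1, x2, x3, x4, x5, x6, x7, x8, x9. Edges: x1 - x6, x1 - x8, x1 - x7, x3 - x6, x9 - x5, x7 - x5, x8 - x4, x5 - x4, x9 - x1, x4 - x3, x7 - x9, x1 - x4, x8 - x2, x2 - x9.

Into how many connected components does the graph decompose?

1

From x1: component {x1, x2, x3, x4, x5, x6, x7, x8, x9}.
That's 1 component.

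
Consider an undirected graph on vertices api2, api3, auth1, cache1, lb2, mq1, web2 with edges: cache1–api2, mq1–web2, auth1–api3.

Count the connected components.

From api2: component {api2, cache1}.
From api3: component {api3, auth1}.
From lb2: component {lb2}.
From mq1: component {mq1, web2}.
That's 4 components.

4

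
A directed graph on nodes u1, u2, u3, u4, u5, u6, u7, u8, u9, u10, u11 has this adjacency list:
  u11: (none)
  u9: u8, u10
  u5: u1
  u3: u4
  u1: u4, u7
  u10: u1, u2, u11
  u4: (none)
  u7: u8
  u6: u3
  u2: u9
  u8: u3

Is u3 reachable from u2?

Yes

Explore from u2.
Distance 1: reach u9.
Distance 2: reach u8, u10.
Distance 3: reach u1, u3, u11.
Found u3.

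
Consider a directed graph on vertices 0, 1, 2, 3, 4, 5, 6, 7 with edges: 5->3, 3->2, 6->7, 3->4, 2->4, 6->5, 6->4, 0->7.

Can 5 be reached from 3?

Explore from 3.
Distance 1: reach 2, 4.
The search from 3 is exhausted; no directed path reaches 5.

No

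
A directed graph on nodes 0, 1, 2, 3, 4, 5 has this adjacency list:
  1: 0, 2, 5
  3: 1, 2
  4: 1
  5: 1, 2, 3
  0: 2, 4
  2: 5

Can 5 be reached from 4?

Explore from 4.
Distance 1: reach 1.
Distance 2: reach 0, 2, 5.
Found 5.

Yes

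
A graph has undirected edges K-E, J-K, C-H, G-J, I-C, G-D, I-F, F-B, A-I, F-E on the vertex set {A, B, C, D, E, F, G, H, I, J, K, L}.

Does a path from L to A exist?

L has no edges, so nothing is reachable from it.

No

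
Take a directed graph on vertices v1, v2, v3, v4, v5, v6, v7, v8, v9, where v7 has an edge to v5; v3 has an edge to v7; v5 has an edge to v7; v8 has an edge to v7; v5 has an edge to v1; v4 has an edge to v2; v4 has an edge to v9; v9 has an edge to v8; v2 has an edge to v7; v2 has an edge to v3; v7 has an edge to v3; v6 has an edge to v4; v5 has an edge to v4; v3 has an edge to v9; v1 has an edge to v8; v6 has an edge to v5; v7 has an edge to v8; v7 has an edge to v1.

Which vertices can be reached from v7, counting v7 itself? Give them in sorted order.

v1, v2, v3, v4, v5, v7, v8, v9

Start at v7.
Its neighbours: v1, v3, v5, v8.
Then their neighbours: v4, v9.
Then next layer: v2.
Nothing further is reachable.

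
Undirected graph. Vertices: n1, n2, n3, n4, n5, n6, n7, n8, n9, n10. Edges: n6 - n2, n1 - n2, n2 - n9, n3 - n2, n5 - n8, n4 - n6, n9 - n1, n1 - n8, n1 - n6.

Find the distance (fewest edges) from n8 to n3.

3

Distance 0: n8.
Distance 1: n1, n5.
Distance 2: n2, n6, n9.
Distance 3: n3, n4 — contains n3.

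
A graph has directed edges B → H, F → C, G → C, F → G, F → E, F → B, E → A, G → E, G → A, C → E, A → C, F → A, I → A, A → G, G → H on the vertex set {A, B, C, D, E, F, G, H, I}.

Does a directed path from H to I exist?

H has no outgoing edges, so nothing is reachable from it.

No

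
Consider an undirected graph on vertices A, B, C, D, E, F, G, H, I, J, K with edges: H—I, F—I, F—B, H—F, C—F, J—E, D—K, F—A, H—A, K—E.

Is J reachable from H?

No

Explore from H.
Distance 1: reach A, F, I.
Distance 2: reach B, C.
The search is exhausted without reaching J; it lies in a different component.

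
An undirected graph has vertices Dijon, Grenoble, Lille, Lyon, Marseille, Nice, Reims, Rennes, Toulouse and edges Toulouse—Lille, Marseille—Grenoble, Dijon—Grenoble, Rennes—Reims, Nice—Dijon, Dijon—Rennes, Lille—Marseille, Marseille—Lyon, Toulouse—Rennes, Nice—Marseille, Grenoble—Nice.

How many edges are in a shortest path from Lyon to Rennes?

4

Distance 0: Lyon.
Distance 1: Marseille.
Distance 2: Grenoble, Lille, Nice.
Distance 3: Dijon, Toulouse.
Distance 4: Rennes — contains Rennes.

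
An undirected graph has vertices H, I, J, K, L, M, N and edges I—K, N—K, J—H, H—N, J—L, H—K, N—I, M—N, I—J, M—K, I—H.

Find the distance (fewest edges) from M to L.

4

Distance 0: M.
Distance 1: K, N.
Distance 2: H, I.
Distance 3: J.
Distance 4: L — contains L.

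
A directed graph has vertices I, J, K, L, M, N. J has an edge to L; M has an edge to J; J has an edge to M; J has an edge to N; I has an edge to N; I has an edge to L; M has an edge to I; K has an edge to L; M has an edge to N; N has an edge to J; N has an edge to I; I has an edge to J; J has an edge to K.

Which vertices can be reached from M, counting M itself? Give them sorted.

I, J, K, L, M, N

Start at M.
Its neighbours: I, J, N.
Then their neighbours: K, L.
Every vertex is now reached.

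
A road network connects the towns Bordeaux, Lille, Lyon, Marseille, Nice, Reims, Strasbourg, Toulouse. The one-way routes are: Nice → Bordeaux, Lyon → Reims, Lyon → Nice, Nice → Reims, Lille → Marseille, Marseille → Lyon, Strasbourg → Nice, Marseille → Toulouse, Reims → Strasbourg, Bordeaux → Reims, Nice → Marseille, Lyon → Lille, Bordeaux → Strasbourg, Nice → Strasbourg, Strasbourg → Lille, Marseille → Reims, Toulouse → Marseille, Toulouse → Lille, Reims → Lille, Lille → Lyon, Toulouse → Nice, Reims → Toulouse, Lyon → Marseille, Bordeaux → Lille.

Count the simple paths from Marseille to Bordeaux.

Marseille→Lyon→Nice→Bordeaux
Marseille→Lyon→Reims→Strasbourg→Nice→Bordeaux
Marseille→Lyon→Reims→Toulouse→Nice→Bordeaux
Marseille→Reims→Lille→Lyon→Nice→Bordeaux
Marseille→Reims→Strasbourg→Lille→Lyon→Nice→Bordeaux
Marseille→Reims→Strasbourg→Nice→Bordeaux
Marseille→Reims→Toulouse→Lille→Lyon→Nice→Bordeaux
Marseille→Reims→Toulouse→Nice→Bordeaux
Marseille→Toulouse→Lille→Lyon→Nice→Bordeaux
Marseille→Toulouse→Lille→Lyon→Reims→Strasbourg→Nice→Bordeaux
Marseille→Toulouse→Nice→Bordeaux

11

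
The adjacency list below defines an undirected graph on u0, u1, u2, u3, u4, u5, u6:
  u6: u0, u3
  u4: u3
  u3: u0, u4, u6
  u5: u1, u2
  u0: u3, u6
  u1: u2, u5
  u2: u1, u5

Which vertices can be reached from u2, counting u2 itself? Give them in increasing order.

u1, u2, u5

Start at u2.
Its neighbours: u1, u5.
Nothing further is reachable.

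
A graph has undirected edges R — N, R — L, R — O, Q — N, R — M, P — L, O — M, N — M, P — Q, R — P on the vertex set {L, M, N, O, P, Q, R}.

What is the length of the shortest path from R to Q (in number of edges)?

2

Distance 0: R.
Distance 1: L, M, N, O, P.
Distance 2: Q — contains Q.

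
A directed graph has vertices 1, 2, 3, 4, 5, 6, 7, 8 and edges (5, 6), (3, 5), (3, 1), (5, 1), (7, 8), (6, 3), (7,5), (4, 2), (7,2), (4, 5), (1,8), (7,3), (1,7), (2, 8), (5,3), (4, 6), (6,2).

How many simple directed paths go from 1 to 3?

3

1→7→3
1→7→5→3
1→7→5→6→3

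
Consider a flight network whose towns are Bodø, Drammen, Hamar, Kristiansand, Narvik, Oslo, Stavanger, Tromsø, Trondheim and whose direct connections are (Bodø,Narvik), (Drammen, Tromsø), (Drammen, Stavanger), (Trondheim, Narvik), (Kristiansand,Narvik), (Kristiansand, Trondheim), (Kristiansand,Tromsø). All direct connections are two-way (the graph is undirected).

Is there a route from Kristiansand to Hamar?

Explore from Kristiansand.
Distance 1: reach Narvik, Tromsø, Trondheim.
Distance 2: reach Bodø, Drammen.
Distance 3: reach Stavanger.
The search is exhausted without reaching Hamar; it lies in a different component.

No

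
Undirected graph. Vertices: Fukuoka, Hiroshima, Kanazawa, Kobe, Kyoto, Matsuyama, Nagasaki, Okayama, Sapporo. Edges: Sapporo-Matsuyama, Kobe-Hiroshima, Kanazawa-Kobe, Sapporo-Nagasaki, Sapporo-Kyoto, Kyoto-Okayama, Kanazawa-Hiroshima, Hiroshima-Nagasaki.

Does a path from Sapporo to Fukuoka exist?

Explore from Sapporo.
Distance 1: reach Kyoto, Matsuyama, Nagasaki.
Distance 2: reach Hiroshima, Okayama.
Distance 3: reach Kanazawa, Kobe.
The search is exhausted without reaching Fukuoka; it lies in a different component.

No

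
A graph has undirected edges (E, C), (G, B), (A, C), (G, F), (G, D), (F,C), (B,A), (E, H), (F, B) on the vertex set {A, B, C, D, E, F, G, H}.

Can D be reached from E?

Explore from E.
Distance 1: reach C, H.
Distance 2: reach A, F.
Distance 3: reach B, G.
Distance 4: reach D.
Found D.

Yes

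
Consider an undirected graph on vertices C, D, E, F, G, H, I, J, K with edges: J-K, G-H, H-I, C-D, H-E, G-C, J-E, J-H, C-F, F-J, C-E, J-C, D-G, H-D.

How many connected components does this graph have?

1

From C: component {C, D, E, F, G, H, I, J, K}.
That's 1 component.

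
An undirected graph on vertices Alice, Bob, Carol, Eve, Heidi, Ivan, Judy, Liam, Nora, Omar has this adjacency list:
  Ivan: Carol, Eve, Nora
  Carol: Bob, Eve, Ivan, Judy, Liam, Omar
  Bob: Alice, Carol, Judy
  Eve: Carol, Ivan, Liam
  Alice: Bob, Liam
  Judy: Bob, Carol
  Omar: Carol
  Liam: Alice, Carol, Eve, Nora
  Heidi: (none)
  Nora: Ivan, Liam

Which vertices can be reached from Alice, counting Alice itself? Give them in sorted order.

Start at Alice.
Its neighbours: Bob, Liam.
Then their neighbours: Carol, Eve, Judy, Nora.
Then next layer: Ivan, Omar.
Nothing further is reachable.

Alice, Bob, Carol, Eve, Ivan, Judy, Liam, Nora, Omar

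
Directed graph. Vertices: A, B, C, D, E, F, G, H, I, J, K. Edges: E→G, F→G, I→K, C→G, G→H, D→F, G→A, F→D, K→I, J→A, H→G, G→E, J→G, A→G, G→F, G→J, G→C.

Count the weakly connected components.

3

From A: component {A, C, D, E, F, G, H, J}.
From B: component {B}.
From I: component {I, K}.
That's 3 components.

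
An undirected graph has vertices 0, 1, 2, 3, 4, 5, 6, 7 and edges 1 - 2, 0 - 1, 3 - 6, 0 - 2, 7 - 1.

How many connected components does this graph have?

From 0: component {0, 1, 2, 7}.
From 3: component {3, 6}.
From 4: component {4}.
From 5: component {5}.
That's 4 components.

4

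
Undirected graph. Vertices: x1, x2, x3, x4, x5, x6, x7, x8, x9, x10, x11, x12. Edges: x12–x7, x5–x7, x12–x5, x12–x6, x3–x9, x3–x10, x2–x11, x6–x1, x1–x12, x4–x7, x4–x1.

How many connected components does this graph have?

From x1: component {x1, x4, x5, x6, x7, x12}.
From x2: component {x2, x11}.
From x3: component {x3, x9, x10}.
From x8: component {x8}.
That's 4 components.

4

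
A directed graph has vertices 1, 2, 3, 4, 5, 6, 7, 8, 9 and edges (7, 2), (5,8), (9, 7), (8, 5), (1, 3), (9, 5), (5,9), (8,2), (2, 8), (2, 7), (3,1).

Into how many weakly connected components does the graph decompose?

4

From 1: component {1, 3}.
From 2: component {2, 5, 7, 8, 9}.
From 4: component {4}.
From 6: component {6}.
That's 4 components.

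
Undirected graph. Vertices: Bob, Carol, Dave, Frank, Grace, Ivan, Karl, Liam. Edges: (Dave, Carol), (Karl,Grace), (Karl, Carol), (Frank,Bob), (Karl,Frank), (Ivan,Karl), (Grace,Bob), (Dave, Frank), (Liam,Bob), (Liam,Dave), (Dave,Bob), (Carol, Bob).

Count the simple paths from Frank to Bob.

9

Frank–Bob
Frank–Dave–Bob
Frank–Dave–Carol–Bob
Frank–Dave–Carol–Karl–Grace–Bob
Frank–Dave–Liam–Bob
Frank–Karl–Carol–Bob
Frank–Karl–Carol–Dave–Bob
Frank–Karl–Carol–Dave–Liam–Bob
Frank–Karl–Grace–Bob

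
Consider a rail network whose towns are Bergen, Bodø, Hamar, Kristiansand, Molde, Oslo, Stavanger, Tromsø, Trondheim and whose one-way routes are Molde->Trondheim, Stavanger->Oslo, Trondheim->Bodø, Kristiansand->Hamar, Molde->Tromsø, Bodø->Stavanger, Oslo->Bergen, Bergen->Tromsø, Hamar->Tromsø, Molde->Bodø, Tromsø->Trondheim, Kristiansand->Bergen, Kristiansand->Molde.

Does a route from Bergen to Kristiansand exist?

Explore from Bergen.
Distance 1: reach Tromsø.
Distance 2: reach Trondheim.
Distance 3: reach Bodø.
Distance 4: reach Stavanger.
Distance 5: reach Oslo.
The search from Bergen is exhausted; no directed path reaches Kristiansand.

No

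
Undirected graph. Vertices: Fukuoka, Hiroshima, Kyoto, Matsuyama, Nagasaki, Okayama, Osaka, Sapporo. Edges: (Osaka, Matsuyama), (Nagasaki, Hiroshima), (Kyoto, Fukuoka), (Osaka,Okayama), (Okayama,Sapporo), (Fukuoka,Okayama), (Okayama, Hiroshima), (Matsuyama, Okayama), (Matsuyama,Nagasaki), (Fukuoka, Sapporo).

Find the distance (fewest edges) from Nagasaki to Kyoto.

Distance 0: Nagasaki.
Distance 1: Hiroshima, Matsuyama.
Distance 2: Okayama, Osaka.
Distance 3: Fukuoka, Sapporo.
Distance 4: Kyoto — contains Kyoto.

4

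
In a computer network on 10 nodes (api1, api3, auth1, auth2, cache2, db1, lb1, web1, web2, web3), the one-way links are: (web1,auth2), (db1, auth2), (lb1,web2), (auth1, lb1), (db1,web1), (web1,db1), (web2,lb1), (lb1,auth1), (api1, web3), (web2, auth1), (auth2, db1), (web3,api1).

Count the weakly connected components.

From api1: component {api1, web3}.
From api3: component {api3}.
From auth1: component {auth1, lb1, web2}.
From auth2: component {auth2, db1, web1}.
From cache2: component {cache2}.
That's 5 components.

5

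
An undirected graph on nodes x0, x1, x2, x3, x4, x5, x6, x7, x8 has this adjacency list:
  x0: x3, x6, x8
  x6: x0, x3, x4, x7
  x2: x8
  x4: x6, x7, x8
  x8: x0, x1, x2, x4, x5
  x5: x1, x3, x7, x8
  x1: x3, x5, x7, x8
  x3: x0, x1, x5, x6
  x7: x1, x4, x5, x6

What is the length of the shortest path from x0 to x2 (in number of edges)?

Distance 0: x0.
Distance 1: x3, x6, x8.
Distance 2: x1, x2, x4, x5, x7 — contains x2.

2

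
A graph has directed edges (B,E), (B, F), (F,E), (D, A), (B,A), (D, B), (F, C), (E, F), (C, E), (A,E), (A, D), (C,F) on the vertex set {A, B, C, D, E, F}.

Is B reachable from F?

No

Explore from F.
Distance 1: reach C, E.
The search from F is exhausted; no directed path reaches B.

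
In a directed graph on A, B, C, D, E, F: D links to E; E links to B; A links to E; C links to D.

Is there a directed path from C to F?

Explore from C.
Distance 1: reach D.
Distance 2: reach E.
Distance 3: reach B.
The search from C is exhausted; no directed path reaches F.

No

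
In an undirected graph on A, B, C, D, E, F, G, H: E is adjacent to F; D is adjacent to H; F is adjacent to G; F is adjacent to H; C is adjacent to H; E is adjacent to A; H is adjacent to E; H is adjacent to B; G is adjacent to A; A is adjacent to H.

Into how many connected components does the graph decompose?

1

From A: component {A, B, C, D, E, F, G, H}.
That's 1 component.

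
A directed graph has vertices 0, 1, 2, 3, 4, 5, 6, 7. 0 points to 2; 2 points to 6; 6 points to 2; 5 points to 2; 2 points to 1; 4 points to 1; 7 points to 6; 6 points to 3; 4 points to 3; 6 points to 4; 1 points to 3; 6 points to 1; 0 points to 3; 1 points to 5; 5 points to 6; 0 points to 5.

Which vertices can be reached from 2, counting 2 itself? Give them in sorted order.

1, 2, 3, 4, 5, 6

Start at 2.
Its neighbours: 1, 6.
Then their neighbours: 3, 4, 5.
Nothing further is reachable.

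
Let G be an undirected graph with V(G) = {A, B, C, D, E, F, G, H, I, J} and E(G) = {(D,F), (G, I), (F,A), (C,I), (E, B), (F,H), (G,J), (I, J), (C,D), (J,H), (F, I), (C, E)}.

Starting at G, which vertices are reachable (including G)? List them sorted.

Start at G.
Its neighbours: I, J.
Then their neighbours: C, F, H.
Then next layer: A, D, E.
Then next layer: B.
Every vertex is now reached.

A, B, C, D, E, F, G, H, I, J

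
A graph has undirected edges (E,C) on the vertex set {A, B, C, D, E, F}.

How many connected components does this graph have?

From A: component {A}.
From B: component {B}.
From C: component {C, E}.
From D: component {D}.
From F: component {F}.
That's 5 components.

5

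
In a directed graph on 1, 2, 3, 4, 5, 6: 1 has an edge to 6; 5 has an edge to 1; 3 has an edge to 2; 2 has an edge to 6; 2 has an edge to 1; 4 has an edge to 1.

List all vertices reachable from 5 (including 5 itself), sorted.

Start at 5.
Its neighbours: 1.
Then their neighbours: 6.
Nothing further is reachable.

1, 5, 6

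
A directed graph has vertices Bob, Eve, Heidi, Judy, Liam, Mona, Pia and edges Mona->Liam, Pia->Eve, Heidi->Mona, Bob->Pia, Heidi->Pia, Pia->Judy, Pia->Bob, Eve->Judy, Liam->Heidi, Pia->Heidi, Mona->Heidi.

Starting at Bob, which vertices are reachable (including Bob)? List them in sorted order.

Start at Bob.
Its neighbours: Pia.
Then their neighbours: Eve, Heidi, Judy.
Then next layer: Mona.
Then next layer: Liam.
Every vertex is now reached.

Bob, Eve, Heidi, Judy, Liam, Mona, Pia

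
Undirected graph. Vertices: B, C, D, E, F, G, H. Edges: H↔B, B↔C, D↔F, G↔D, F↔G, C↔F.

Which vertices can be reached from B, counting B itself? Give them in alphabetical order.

B, C, D, F, G, H

Start at B.
Its neighbours: C, H.
Then their neighbours: F.
Then next layer: D, G.
Nothing further is reachable.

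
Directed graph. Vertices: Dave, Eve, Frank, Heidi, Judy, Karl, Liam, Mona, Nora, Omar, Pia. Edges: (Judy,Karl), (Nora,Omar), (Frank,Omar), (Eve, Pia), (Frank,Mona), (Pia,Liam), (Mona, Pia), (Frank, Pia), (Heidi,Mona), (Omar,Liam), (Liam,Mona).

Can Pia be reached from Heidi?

Yes

Explore from Heidi.
Distance 1: reach Mona.
Distance 2: reach Pia.
Found Pia.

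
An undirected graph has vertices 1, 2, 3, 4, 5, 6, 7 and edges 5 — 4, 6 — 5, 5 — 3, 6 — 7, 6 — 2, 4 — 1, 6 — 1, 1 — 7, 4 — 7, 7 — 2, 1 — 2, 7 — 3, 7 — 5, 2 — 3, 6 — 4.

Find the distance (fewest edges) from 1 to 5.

2

Distance 0: 1.
Distance 1: 2, 4, 6, 7.
Distance 2: 3, 5 — contains 5.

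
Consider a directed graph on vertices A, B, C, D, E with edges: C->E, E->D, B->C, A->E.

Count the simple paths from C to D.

1

C→E→D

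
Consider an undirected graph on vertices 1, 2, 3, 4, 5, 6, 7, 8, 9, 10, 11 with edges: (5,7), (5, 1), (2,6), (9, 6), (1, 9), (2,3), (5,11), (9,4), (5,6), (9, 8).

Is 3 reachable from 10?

No

10 has no edges, so nothing is reachable from it.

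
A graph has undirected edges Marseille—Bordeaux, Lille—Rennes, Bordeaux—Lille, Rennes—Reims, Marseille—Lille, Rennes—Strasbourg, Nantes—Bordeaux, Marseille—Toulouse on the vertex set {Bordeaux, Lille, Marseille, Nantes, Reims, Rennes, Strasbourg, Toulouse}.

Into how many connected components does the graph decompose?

1

From Bordeaux: component {Bordeaux, Lille, Marseille, Nantes, Reims, Rennes, Strasbourg, Toulouse}.
That's 1 component.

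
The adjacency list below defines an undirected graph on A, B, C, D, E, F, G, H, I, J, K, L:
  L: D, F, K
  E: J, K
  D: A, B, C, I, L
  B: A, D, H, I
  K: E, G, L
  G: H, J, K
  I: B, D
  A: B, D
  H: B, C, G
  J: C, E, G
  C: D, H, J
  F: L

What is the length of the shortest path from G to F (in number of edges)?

3

Distance 0: G.
Distance 1: H, J, K.
Distance 2: B, C, E, L.
Distance 3: A, D, F, I — contains F.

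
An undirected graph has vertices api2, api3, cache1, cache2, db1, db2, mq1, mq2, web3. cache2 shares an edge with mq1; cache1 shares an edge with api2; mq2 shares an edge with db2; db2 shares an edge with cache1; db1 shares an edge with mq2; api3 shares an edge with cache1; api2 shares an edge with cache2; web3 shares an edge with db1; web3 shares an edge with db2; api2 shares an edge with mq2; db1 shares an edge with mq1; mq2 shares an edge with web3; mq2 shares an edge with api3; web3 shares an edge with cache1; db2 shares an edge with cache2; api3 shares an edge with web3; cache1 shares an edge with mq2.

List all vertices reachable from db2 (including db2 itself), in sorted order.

api2, api3, cache1, cache2, db1, db2, mq1, mq2, web3

Start at db2.
Its neighbours: cache1, cache2, mq2, web3.
Then their neighbours: api2, api3, db1, mq1.
Every vertex is now reached.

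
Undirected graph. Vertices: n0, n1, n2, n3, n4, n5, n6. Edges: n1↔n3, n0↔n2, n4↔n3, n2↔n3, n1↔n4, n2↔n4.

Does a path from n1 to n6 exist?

Explore from n1.
Distance 1: reach n3, n4.
Distance 2: reach n2.
Distance 3: reach n0.
The search is exhausted without reaching n6; it lies in a different component.

No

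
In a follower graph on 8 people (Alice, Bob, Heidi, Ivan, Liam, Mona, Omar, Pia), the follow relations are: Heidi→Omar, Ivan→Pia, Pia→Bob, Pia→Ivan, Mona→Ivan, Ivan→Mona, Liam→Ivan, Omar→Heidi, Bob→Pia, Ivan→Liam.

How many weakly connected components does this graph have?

From Alice: component {Alice}.
From Bob: component {Bob, Ivan, Liam, Mona, Pia}.
From Heidi: component {Heidi, Omar}.
That's 3 components.

3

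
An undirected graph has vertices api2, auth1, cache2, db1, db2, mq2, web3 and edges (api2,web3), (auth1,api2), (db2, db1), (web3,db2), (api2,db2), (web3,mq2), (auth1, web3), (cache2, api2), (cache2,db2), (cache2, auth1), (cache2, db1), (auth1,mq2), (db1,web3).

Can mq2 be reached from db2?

Explore from db2.
Distance 1: reach api2, cache2, db1, web3.
Distance 2: reach auth1, mq2.
Found mq2.

Yes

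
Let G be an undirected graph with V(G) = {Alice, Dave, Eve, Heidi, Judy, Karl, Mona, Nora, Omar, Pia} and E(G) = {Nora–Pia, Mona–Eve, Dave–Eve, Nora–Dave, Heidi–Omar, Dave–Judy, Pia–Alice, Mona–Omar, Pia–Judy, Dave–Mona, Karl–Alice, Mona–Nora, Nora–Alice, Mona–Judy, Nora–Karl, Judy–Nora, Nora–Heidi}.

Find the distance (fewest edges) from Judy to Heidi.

Distance 0: Judy.
Distance 1: Dave, Mona, Nora, Pia.
Distance 2: Alice, Eve, Heidi, Karl, Omar — contains Heidi.

2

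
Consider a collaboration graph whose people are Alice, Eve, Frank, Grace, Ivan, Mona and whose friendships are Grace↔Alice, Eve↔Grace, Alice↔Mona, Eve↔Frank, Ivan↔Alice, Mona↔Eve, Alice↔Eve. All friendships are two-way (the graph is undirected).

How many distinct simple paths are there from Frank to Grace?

3

Frank–Eve–Alice–Grace
Frank–Eve–Grace
Frank–Eve–Mona–Alice–Grace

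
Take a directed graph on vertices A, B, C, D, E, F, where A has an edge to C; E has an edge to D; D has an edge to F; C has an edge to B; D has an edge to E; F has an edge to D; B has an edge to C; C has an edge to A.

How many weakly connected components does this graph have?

From A: component {A, B, C}.
From D: component {D, E, F}.
That's 2 components.

2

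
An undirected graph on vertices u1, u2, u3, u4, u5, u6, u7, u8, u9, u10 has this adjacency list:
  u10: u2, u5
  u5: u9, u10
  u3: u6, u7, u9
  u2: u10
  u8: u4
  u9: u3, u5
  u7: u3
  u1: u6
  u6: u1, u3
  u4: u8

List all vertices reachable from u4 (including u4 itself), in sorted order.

u4, u8

Start at u4.
Its neighbours: u8.
Nothing further is reachable.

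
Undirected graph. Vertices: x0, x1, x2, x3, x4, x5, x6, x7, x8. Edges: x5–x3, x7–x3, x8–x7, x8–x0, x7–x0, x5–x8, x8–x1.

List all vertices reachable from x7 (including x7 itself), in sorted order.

Start at x7.
Its neighbours: x0, x3, x8.
Then their neighbours: x1, x5.
Nothing further is reachable.

x0, x1, x3, x5, x7, x8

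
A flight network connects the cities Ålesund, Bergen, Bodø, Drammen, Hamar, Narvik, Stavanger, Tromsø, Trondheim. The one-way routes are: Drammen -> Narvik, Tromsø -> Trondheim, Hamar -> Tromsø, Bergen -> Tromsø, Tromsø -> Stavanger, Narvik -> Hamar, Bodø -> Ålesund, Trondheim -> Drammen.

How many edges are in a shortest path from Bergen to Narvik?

4

Distance 0: Bergen.
Distance 1: Tromsø.
Distance 2: Stavanger, Trondheim.
Distance 3: Drammen.
Distance 4: Narvik — contains Narvik.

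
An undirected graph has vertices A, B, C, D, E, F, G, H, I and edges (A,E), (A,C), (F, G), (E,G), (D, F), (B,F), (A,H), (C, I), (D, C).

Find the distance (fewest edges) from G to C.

Distance 0: G.
Distance 1: E, F.
Distance 2: A, B, D.
Distance 3: C, H — contains C.

3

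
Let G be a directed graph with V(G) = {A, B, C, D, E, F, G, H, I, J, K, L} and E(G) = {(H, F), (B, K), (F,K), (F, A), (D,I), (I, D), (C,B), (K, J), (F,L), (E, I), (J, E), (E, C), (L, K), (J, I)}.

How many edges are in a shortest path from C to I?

4

Distance 0: C.
Distance 1: B.
Distance 2: K.
Distance 3: J.
Distance 4: E, I — contains I.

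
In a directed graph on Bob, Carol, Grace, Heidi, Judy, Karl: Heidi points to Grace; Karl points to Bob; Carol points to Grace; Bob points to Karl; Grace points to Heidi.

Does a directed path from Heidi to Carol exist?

No

Explore from Heidi.
Distance 1: reach Grace.
The search from Heidi is exhausted; no directed path reaches Carol.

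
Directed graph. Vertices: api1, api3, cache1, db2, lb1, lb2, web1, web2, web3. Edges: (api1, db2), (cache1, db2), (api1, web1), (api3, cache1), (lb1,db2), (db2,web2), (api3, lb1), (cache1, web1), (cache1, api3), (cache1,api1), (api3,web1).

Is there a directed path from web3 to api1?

web3 has no outgoing edges, so nothing is reachable from it.

No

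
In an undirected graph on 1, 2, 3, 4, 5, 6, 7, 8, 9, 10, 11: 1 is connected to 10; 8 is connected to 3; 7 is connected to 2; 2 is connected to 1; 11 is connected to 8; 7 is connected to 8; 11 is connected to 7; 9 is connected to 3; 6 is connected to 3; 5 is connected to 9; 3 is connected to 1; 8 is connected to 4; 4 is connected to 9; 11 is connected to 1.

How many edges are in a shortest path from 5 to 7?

4

Distance 0: 5.
Distance 1: 9.
Distance 2: 3, 4.
Distance 3: 1, 6, 8.
Distance 4: 2, 7, 10, 11 — contains 7.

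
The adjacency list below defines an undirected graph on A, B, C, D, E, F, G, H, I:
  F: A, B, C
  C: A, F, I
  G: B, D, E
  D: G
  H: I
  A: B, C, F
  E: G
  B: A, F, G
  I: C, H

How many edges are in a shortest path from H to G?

Distance 0: H.
Distance 1: I.
Distance 2: C.
Distance 3: A, F.
Distance 4: B.
Distance 5: G — contains G.

5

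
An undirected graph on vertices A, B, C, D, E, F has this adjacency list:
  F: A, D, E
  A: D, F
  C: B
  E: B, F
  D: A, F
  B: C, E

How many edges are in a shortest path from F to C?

3

Distance 0: F.
Distance 1: A, D, E.
Distance 2: B.
Distance 3: C — contains C.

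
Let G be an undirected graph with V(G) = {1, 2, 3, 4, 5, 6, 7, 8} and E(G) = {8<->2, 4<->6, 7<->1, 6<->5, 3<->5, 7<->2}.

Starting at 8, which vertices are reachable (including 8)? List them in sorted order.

1, 2, 7, 8

Start at 8.
Its neighbours: 2.
Then their neighbours: 7.
Then next layer: 1.
Nothing further is reachable.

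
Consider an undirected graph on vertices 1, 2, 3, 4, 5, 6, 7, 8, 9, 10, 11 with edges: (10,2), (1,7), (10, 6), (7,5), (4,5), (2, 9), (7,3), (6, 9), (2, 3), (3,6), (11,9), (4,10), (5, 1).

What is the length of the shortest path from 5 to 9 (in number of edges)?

4

Distance 0: 5.
Distance 1: 1, 4, 7.
Distance 2: 3, 10.
Distance 3: 2, 6.
Distance 4: 9 — contains 9.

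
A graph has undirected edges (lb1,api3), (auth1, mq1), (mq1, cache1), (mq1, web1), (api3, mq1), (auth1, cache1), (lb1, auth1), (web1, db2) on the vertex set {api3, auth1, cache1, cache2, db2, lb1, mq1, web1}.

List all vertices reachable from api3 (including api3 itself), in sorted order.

Start at api3.
Its neighbours: lb1, mq1.
Then their neighbours: auth1, cache1, web1.
Then next layer: db2.
Nothing further is reachable.

api3, auth1, cache1, db2, lb1, mq1, web1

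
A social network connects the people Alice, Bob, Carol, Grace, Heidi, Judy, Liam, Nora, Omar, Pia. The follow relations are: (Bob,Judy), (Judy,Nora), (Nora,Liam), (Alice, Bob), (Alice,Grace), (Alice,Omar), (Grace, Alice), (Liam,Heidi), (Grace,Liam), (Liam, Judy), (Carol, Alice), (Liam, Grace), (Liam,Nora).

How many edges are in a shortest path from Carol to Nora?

Distance 0: Carol.
Distance 1: Alice.
Distance 2: Bob, Grace, Omar.
Distance 3: Judy, Liam.
Distance 4: Heidi, Nora — contains Nora.

4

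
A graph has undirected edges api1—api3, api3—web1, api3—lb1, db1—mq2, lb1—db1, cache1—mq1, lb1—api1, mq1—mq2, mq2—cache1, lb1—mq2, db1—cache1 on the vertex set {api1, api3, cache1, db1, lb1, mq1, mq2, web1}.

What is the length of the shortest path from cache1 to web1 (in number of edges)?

Distance 0: cache1.
Distance 1: db1, mq1, mq2.
Distance 2: lb1.
Distance 3: api1, api3.
Distance 4: web1 — contains web1.

4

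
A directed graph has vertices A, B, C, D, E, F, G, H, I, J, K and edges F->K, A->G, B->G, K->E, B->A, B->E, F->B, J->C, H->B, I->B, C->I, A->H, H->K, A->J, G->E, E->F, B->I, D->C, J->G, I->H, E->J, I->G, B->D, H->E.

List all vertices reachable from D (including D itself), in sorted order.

Start at D.
Its neighbours: C.
Then their neighbours: I.
Then next layer: B, G, H.
Then next layer: A, E, K.
Then next layer: F, J.
Every vertex is now reached.

A, B, C, D, E, F, G, H, I, J, K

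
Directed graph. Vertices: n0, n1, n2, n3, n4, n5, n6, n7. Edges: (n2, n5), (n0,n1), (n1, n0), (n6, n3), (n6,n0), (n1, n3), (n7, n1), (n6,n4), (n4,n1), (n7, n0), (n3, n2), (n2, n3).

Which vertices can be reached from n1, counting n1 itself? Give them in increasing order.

n0, n1, n2, n3, n5

Start at n1.
Its neighbours: n0, n3.
Then their neighbours: n2.
Then next layer: n5.
Nothing further is reachable.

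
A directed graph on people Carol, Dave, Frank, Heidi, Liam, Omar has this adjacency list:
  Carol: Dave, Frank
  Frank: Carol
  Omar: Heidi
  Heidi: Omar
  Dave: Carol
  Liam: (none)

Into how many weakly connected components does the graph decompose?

3

From Carol: component {Carol, Dave, Frank}.
From Heidi: component {Heidi, Omar}.
From Liam: component {Liam}.
That's 3 components.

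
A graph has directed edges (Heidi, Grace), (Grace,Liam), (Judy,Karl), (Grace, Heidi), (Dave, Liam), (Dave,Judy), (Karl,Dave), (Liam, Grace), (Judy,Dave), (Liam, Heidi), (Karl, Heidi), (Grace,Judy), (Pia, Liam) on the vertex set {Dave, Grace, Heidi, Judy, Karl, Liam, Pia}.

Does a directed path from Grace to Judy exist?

Explore from Grace.
Distance 1: reach Heidi, Judy, Liam.
Found Judy.

Yes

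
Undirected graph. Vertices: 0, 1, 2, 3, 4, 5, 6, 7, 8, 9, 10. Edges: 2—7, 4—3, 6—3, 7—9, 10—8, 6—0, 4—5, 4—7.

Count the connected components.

3

From 0: component {0, 2, 3, 4, 5, 6, 7, 9}.
From 1: component {1}.
From 8: component {8, 10}.
That's 3 components.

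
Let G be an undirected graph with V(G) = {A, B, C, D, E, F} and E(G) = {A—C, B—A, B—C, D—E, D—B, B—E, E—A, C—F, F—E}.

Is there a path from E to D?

Explore from E.
Distance 1: reach A, B, D, F.
Found D.

Yes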